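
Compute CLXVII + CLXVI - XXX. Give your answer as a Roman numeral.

CLXVII = 167, CLXVI = 166, XXX = 30
167 + 166 = 333
333 - 30 = 303

CCCIII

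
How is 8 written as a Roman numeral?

Convert 8 to Roman numerals:
  8 contains 1×5 (V)
  3 contains 3×1 (III)

VIII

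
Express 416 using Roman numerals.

Convert 416 to Roman numerals:
  416 contains 1×400 (CD)
  16 contains 1×10 (X)
  6 contains 1×5 (V)
  1 contains 1×1 (I)

CDXVI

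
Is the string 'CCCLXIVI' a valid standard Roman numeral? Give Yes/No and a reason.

'CCCLXIVI': I cannot come right after the subtractive pair IV: once I is subtracted in IV, the next symbol must be smaller than I

No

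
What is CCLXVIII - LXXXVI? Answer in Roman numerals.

CCLXVIII = 268
LXXXVI = 86
268 - 86 = 182

CLXXXII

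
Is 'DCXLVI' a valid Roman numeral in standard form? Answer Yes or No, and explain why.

'DCXLVI': Check the rules: uses only the symbols I, V, X, L, C, D, M; no symbol is repeated more than three times in a row; V, L and D each appear at most once; the only place a smaller symbol precedes a larger one is the allowed subtractive pair XL, the symbol right after such a pair (if any) is smaller than the pair's first symbol, and otherwise the values never increase from left to right. Value: D (500) + C (100) + XL (40) + V (5) + I (1) = 646. So it is a valid standard Roman numeral.

Yes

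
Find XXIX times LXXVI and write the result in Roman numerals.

XXIX = 29
LXXVI = 76
29 × 76 = 2204

MMCCIV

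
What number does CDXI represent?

CDXI: CD=400, X=10, I=1
400 + 10 + 1 = 411

411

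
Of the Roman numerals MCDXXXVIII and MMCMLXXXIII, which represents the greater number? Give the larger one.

MCDXXXVIII = 1438
MMCMLXXXIII = 2983
2983 is larger

MMCMLXXXIII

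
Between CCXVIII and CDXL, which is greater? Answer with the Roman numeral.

CCXVIII = 218
CDXL = 440
440 is larger

CDXL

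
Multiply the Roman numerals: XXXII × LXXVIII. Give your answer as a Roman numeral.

XXXII = 32
LXXVIII = 78
32 × 78 = 2496

MMCDXCVI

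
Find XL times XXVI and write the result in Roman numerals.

XL = 40
XXVI = 26
40 × 26 = 1040

MXL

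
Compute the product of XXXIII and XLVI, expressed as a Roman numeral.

XXXIII = 33
XLVI = 46
33 × 46 = 1518

MDXVIII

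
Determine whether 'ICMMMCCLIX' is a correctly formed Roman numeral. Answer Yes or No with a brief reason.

'ICMMMCCLIX': Invalid subtractive combination: IC

No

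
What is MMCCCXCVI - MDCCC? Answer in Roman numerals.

MMCCCXCVI = 2396
MDCCC = 1800
2396 - 1800 = 596

DXCVI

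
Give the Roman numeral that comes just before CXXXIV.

CXXXIV = 134, so the previous integer is 134 - 1 = 133

CXXXIII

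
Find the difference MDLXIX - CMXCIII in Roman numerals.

MDLXIX = 1569
CMXCIII = 993
1569 - 993 = 576

DLXXVI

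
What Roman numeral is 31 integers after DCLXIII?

DCLXIII = 663
663 + 31 = 694

DCXCIV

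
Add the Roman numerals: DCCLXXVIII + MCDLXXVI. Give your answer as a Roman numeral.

DCCLXXVIII = 778
MCDLXXVI = 1476
778 + 1476 = 2254

MMCCLIV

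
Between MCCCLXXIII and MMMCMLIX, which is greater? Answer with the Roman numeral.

MCCCLXXIII = 1373
MMMCMLIX = 3959
3959 is larger

MMMCMLIX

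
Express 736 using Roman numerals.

Convert 736 to Roman numerals:
  736 contains 1×500 (D)
  236 contains 2×100 (CC)
  36 contains 3×10 (XXX)
  6 contains 1×5 (V)
  1 contains 1×1 (I)

DCCXXXVI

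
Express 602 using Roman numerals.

Convert 602 to Roman numerals:
  602 contains 1×500 (D)
  102 contains 1×100 (C)
  2 contains 2×1 (II)

DCII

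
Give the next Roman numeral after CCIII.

CCIII = 203; next is 204

CCIV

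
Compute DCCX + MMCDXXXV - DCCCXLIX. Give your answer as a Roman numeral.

DCCX = 710, MMCDXXXV = 2435, DCCCXLIX = 849
710 + 2435 = 3145
3145 - 849 = 2296

MMCCXCVI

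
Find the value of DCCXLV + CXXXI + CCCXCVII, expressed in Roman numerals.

DCCXLV = 745, CXXXI = 131, CCCXCVII = 397
745 + 131 = 876
876 + 397 = 1273

MCCLXXIII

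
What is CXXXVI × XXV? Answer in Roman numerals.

CXXXVI = 136
XXV = 25
136 × 25 = 3400

MMMCD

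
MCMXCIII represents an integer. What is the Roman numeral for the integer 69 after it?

MCMXCIII = 1993
1993 + 69 = 2062

MMLXII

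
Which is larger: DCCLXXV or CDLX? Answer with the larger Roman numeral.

DCCLXXV = 775
CDLX = 460
775 is larger

DCCLXXV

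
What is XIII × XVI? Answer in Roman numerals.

XIII = 13
XVI = 16
13 × 16 = 208

CCVIII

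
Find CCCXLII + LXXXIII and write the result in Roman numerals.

CCCXLII = 342
LXXXIII = 83
342 + 83 = 425

CDXXV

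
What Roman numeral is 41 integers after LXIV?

LXIV = 64
64 + 41 = 105

CV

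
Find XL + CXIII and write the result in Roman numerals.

XL = 40
CXIII = 113
40 + 113 = 153

CLIII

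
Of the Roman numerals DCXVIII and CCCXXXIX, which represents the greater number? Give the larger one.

DCXVIII = 618
CCCXXXIX = 339
618 is larger

DCXVIII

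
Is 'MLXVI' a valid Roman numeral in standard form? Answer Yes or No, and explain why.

'MLXVI': Check the rules: uses only the symbols I, V, X, L, C, D, M; no symbol is repeated more than three times in a row; V, L and D each appear at most once; no smaller symbol precedes a larger one (values never increase from left to right). Value: M (1000) + L (50) + X (10) + V (5) + I (1) = 1066. So it is a valid standard Roman numeral.

Yes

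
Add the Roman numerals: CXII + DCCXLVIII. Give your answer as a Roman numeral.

CXII = 112
DCCXLVIII = 748
112 + 748 = 860

DCCCLX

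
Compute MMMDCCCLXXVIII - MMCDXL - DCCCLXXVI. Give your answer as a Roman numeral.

MMMDCCCLXXVIII = 3878, MMCDXL = 2440, DCCCLXXVI = 876
3878 - 2440 = 1438
1438 - 876 = 562

DLXII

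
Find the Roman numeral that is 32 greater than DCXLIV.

DCXLIV = 644
644 + 32 = 676

DCLXXVI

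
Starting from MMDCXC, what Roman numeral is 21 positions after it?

MMDCXC = 2690
2690 + 21 = 2711

MMDCCXI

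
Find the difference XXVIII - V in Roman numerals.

XXVIII = 28
V = 5
28 - 5 = 23

XXIII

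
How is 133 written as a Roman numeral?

Convert 133 to Roman numerals:
  133 contains 1×100 (C)
  33 contains 3×10 (XXX)
  3 contains 3×1 (III)

CXXXIII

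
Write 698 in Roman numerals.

Convert 698 to Roman numerals:
  698 contains 1×500 (D)
  198 contains 1×100 (C)
  98 contains 1×90 (XC)
  8 contains 1×5 (V)
  3 contains 3×1 (III)

DCXCVIII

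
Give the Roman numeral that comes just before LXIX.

LXIX = 69; previous is 68

LXVIII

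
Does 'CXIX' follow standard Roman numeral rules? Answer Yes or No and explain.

'CXIX': Check the rules: uses only the symbols I, V, X, L, C, D, M; no symbol is repeated more than three times in a row; V, L and D each appear at most once; the only place a smaller symbol precedes a larger one is the allowed subtractive pair IX, the symbol right after such a pair (if any) is smaller than the pair's first symbol, and otherwise the values never increase from left to right. Value: C (100) + X (10) + IX (9) = 119. So it is a valid standard Roman numeral.

Yes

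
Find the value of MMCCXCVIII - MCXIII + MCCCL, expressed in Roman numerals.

MMCCXCVIII = 2298, MCXIII = 1113, MCCCL = 1350
2298 - 1113 = 1185
1185 + 1350 = 2535

MMDXXXV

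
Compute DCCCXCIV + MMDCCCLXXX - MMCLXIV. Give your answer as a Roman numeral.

DCCCXCIV = 894, MMDCCCLXXX = 2880, MMCLXIV = 2164
894 + 2880 = 3774
3774 - 2164 = 1610

MDCX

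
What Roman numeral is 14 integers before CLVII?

CLVII = 157
157 - 14 = 143

CXLIII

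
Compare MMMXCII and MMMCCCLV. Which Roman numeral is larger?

MMMXCII = 3092
MMMCCCLV = 3355
3355 is larger

MMMCCCLV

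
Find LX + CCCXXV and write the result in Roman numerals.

LX = 60
CCCXXV = 325
60 + 325 = 385

CCCLXXXV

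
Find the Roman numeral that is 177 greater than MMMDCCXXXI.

MMMDCCXXXI = 3731
3731 + 177 = 3908

MMMCMVIII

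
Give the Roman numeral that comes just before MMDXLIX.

MMDXLIX = 2549, so the previous integer is 2549 - 1 = 2548

MMDXLVIII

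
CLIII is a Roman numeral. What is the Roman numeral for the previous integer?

CLIII = 153, so the previous integer is 153 - 1 = 152

CLII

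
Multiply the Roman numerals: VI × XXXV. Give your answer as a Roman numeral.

VI = 6
XXXV = 35
6 × 35 = 210

CCX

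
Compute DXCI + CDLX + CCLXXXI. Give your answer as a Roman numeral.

DXCI = 591, CDLX = 460, CCLXXXI = 281
591 + 460 = 1051
1051 + 281 = 1332

MCCCXXXII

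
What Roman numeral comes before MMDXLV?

MMDXLV = 2545; previous is 2544

MMDXLIV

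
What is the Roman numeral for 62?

Convert 62 to Roman numerals:
  62 contains 1×50 (L)
  12 contains 1×10 (X)
  2 contains 2×1 (II)

LXII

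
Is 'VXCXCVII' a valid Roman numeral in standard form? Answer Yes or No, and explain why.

'VXCXCVII': V should not appear more than once

No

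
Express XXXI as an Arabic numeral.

XXXI: X=10, X=10, X=10, I=1
10 + 10 + 10 + 1 = 31

31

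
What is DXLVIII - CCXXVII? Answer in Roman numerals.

DXLVIII = 548
CCXXVII = 227
548 - 227 = 321

CCCXXI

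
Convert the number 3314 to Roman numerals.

Convert 3314 to Roman numerals:
  3314 contains 3×1000 (MMM)
  314 contains 3×100 (CCC)
  14 contains 1×10 (X)
  4 contains 1×4 (IV)

MMMCCCXIV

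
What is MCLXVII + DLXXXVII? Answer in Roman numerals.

MCLXVII = 1167
DLXXXVII = 587
1167 + 587 = 1754

MDCCLIV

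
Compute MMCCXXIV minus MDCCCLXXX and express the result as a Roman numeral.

MMCCXXIV = 2224
MDCCCLXXX = 1880
2224 - 1880 = 344

CCCXLIV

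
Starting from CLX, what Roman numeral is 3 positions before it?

CLX = 160
160 - 3 = 157

CLVII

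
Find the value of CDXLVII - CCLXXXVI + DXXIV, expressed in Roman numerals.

CDXLVII = 447, CCLXXXVI = 286, DXXIV = 524
447 - 286 = 161
161 + 524 = 685

DCLXXXV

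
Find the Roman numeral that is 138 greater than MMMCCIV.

MMMCCIV = 3204
3204 + 138 = 3342

MMMCCCXLII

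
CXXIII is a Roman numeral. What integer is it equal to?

CXXIII: C=100, X=10, X=10, I=1, I=1, I=1
100 + 10 + 10 + 1 + 1 + 1 = 123

123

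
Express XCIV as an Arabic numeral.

XCIV: XC=90, IV=4
90 + 4 = 94

94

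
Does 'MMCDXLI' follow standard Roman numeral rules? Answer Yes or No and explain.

'MMCDXLI': Check the rules: uses only the symbols I, V, X, L, C, D, M; no symbol is repeated more than three times in a row; V, L and D each appear at most once; the only places a smaller symbol precedes a larger one are the allowed subtractive pairs CD, XL, the symbol right after such a pair (if any) is smaller than the pair's first symbol, and otherwise the values never increase from left to right. Value: M (1000) + M (1000) + CD (400) + XL (40) + I (1) = 2441. So it is a valid standard Roman numeral.

Yes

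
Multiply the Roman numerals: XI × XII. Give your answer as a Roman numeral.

XI = 11
XII = 12
11 × 12 = 132

CXXXII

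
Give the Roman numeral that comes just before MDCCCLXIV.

MDCCCLXIV = 1864, so the previous integer is 1864 - 1 = 1863

MDCCCLXIII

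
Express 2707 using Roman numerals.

Convert 2707 to Roman numerals:
  2707 contains 2×1000 (MM)
  707 contains 1×500 (D)
  207 contains 2×100 (CC)
  7 contains 1×5 (V)
  2 contains 2×1 (II)

MMDCCVII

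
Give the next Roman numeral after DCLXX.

DCLXX = 670, so the next integer is 670 + 1 = 671

DCLXXI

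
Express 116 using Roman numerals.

Convert 116 to Roman numerals:
  116 contains 1×100 (C)
  16 contains 1×10 (X)
  6 contains 1×5 (V)
  1 contains 1×1 (I)

CXVI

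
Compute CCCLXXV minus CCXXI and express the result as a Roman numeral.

CCCLXXV = 375
CCXXI = 221
375 - 221 = 154

CLIV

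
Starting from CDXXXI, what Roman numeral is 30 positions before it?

CDXXXI = 431
431 - 30 = 401

CDI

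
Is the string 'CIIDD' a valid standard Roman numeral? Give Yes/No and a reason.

'CIIDD': D should not appear more than once

No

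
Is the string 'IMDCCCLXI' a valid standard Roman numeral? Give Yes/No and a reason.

'IMDCCCLXI': Invalid subtractive combination: IM

No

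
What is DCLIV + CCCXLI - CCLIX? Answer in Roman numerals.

DCLIV = 654, CCCXLI = 341, CCLIX = 259
654 + 341 = 995
995 - 259 = 736

DCCXXXVI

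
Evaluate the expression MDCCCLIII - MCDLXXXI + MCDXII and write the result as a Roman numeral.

MDCCCLIII = 1853, MCDLXXXI = 1481, MCDXII = 1412
1853 - 1481 = 372
372 + 1412 = 1784

MDCCLXXXIV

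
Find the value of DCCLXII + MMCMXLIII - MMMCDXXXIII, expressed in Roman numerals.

DCCLXII = 762, MMCMXLIII = 2943, MMMCDXXXIII = 3433
762 + 2943 = 3705
3705 - 3433 = 272

CCLXXII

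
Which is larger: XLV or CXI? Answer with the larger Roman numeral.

XLV = 45
CXI = 111
111 is larger

CXI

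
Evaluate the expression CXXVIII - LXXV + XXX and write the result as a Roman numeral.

CXXVIII = 128, LXXV = 75, XXX = 30
128 - 75 = 53
53 + 30 = 83

LXXXIII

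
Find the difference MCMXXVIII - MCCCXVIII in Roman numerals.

MCMXXVIII = 1928
MCCCXVIII = 1318
1928 - 1318 = 610

DCX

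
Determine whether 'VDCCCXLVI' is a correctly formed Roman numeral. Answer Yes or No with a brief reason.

'VDCCCXLVI': V should not appear more than once

No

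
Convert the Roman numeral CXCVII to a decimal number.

CXCVII: C=100, XC=90, V=5, I=1, I=1
100 + 90 + 5 + 1 + 1 = 197

197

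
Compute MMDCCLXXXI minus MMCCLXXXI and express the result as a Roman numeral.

MMDCCLXXXI = 2781
MMCCLXXXI = 2281
2781 - 2281 = 500

D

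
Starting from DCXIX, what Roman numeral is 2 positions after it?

DCXIX = 619
619 + 2 = 621

DCXXI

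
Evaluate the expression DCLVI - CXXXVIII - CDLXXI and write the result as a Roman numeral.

DCLVI = 656, CXXXVIII = 138, CDLXXI = 471
656 - 138 = 518
518 - 471 = 47

XLVII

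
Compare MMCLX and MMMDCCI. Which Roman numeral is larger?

MMCLX = 2160
MMMDCCI = 3701
3701 is larger

MMMDCCI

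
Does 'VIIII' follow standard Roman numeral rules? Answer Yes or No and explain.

'VIIII': More than 3 consecutive I's

No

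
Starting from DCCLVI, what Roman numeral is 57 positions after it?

DCCLVI = 756
756 + 57 = 813

DCCCXIII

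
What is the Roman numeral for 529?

Convert 529 to Roman numerals:
  529 contains 1×500 (D)
  29 contains 2×10 (XX)
  9 contains 1×9 (IX)

DXXIX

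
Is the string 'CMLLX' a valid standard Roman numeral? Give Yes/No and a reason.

'CMLLX': L should not appear more than once

No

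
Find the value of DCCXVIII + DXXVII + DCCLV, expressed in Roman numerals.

DCCXVIII = 718, DXXVII = 527, DCCLV = 755
718 + 527 = 1245
1245 + 755 = 2000

MM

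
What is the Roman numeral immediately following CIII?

CIII = 103, so the next integer is 103 + 1 = 104

CIV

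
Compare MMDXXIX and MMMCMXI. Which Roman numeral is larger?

MMDXXIX = 2529
MMMCMXI = 3911
3911 is larger

MMMCMXI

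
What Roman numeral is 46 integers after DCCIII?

DCCIII = 703
703 + 46 = 749

DCCXLIX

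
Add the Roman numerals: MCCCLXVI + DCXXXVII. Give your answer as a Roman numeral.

MCCCLXVI = 1366
DCXXXVII = 637
1366 + 637 = 2003

MMIII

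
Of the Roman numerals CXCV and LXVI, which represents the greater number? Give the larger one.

CXCV = 195
LXVI = 66
195 is larger

CXCV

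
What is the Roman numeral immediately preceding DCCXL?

DCCXL = 740, so the previous integer is 740 - 1 = 739

DCCXXXIX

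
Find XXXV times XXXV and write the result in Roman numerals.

XXXV = 35
XXXV = 35
35 × 35 = 1225

MCCXXV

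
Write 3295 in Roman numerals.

Convert 3295 to Roman numerals:
  3295 contains 3×1000 (MMM)
  295 contains 2×100 (CC)
  95 contains 1×90 (XC)
  5 contains 1×5 (V)

MMMCCXCV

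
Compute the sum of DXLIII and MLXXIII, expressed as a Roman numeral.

DXLIII = 543
MLXXIII = 1073
543 + 1073 = 1616

MDCXVI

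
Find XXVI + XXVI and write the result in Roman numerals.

XXVI = 26
XXVI = 26
26 + 26 = 52

LII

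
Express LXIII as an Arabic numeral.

LXIII: L=50, X=10, I=1, I=1, I=1
50 + 10 + 1 + 1 + 1 = 63

63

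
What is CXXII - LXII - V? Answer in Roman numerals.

CXXII = 122, LXII = 62, V = 5
122 - 62 = 60
60 - 5 = 55

LV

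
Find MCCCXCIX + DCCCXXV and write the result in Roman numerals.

MCCCXCIX = 1399
DCCCXXV = 825
1399 + 825 = 2224

MMCCXXIV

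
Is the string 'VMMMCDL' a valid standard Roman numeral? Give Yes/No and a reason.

'VMMMCDL': Invalid subtractive combination: VM

No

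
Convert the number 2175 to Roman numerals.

Convert 2175 to Roman numerals:
  2175 contains 2×1000 (MM)
  175 contains 1×100 (C)
  75 contains 1×50 (L)
  25 contains 2×10 (XX)
  5 contains 1×5 (V)

MMCLXXV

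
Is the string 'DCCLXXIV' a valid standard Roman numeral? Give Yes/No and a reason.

'DCCLXXIV': Check the rules: uses only the symbols I, V, X, L, C, D, M; no symbol is repeated more than three times in a row; V, L and D each appear at most once; the only place a smaller symbol precedes a larger one is the allowed subtractive pair IV, the symbol right after such a pair (if any) is smaller than the pair's first symbol, and otherwise the values never increase from left to right. Value: D (500) + C (100) + C (100) + L (50) + X (10) + X (10) + IV (4) = 774. So it is a valid standard Roman numeral.

Yes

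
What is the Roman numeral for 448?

Convert 448 to Roman numerals:
  448 contains 1×400 (CD)
  48 contains 1×40 (XL)
  8 contains 1×5 (V)
  3 contains 3×1 (III)

CDXLVIII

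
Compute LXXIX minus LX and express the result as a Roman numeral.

LXXIX = 79
LX = 60
79 - 60 = 19

XIX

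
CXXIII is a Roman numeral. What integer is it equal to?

CXXIII: C=100, X=10, X=10, I=1, I=1, I=1
100 + 10 + 10 + 1 + 1 + 1 = 123

123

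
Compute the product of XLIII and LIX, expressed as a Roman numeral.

XLIII = 43
LIX = 59
43 × 59 = 2537

MMDXXXVII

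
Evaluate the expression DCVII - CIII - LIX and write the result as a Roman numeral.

DCVII = 607, CIII = 103, LIX = 59
607 - 103 = 504
504 - 59 = 445

CDXLV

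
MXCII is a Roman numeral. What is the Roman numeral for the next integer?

MXCII = 1092; next is 1093

MXCIII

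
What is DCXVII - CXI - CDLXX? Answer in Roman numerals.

DCXVII = 617, CXI = 111, CDLXX = 470
617 - 111 = 506
506 - 470 = 36

XXXVI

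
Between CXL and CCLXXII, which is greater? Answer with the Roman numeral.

CXL = 140
CCLXXII = 272
272 is larger

CCLXXII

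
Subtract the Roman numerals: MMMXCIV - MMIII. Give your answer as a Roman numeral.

MMMXCIV = 3094
MMIII = 2003
3094 - 2003 = 1091

MXCI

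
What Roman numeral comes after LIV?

LIV = 54; next is 55

LV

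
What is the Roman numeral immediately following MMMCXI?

MMMCXI = 3111; next is 3112

MMMCXII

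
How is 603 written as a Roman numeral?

Convert 603 to Roman numerals:
  603 contains 1×500 (D)
  103 contains 1×100 (C)
  3 contains 3×1 (III)

DCIII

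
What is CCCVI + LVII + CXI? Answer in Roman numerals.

CCCVI = 306, LVII = 57, CXI = 111
306 + 57 = 363
363 + 111 = 474

CDLXXIV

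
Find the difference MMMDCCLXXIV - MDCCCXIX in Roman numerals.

MMMDCCLXXIV = 3774
MDCCCXIX = 1819
3774 - 1819 = 1955

MCMLV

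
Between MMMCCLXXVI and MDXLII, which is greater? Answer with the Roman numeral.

MMMCCLXXVI = 3276
MDXLII = 1542
3276 is larger

MMMCCLXXVI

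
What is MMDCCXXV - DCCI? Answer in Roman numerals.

MMDCCXXV = 2725
DCCI = 701
2725 - 701 = 2024

MMXXIV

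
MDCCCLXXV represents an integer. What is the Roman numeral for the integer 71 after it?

MDCCCLXXV = 1875
1875 + 71 = 1946

MCMXLVI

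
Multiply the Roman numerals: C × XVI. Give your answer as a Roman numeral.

C = 100
XVI = 16
100 × 16 = 1600

MDC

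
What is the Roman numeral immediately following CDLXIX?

CDLXIX = 469; next is 470

CDLXX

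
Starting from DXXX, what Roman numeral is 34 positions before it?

DXXX = 530
530 - 34 = 496

CDXCVI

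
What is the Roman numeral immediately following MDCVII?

MDCVII = 1607, so the next integer is 1607 + 1 = 1608

MDCVIII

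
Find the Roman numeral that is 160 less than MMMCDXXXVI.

MMMCDXXXVI = 3436
3436 - 160 = 3276

MMMCCLXXVI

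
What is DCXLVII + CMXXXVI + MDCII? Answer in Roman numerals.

DCXLVII = 647, CMXXXVI = 936, MDCII = 1602
647 + 936 = 1583
1583 + 1602 = 3185

MMMCLXXXV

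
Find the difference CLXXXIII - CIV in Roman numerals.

CLXXXIII = 183
CIV = 104
183 - 104 = 79

LXXIX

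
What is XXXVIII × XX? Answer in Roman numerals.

XXXVIII = 38
XX = 20
38 × 20 = 760

DCCLX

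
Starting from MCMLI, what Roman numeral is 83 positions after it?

MCMLI = 1951
1951 + 83 = 2034

MMXXXIV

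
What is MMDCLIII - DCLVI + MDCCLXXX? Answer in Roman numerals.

MMDCLIII = 2653, DCLVI = 656, MDCCLXXX = 1780
2653 - 656 = 1997
1997 + 1780 = 3777

MMMDCCLXXVII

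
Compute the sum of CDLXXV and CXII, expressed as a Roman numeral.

CDLXXV = 475
CXII = 112
475 + 112 = 587

DLXXXVII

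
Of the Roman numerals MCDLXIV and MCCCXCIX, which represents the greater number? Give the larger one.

MCDLXIV = 1464
MCCCXCIX = 1399
1464 is larger

MCDLXIV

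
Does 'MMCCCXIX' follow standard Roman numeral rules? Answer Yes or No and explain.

'MMCCCXIX': Check the rules: uses only the symbols I, V, X, L, C, D, M; no symbol is repeated more than three times in a row; V, L and D each appear at most once; the only place a smaller symbol precedes a larger one is the allowed subtractive pair IX, the symbol right after such a pair (if any) is smaller than the pair's first symbol, and otherwise the values never increase from left to right. Value: M (1000) + M (1000) + C (100) + C (100) + C (100) + X (10) + IX (9) = 2319. So it is a valid standard Roman numeral.

Yes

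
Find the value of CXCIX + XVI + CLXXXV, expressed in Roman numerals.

CXCIX = 199, XVI = 16, CLXXXV = 185
199 + 16 = 215
215 + 185 = 400

CD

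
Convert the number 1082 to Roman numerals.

Convert 1082 to Roman numerals:
  1082 contains 1×1000 (M)
  82 contains 1×50 (L)
  32 contains 3×10 (XXX)
  2 contains 2×1 (II)

MLXXXII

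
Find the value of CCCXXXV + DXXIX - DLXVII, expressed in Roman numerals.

CCCXXXV = 335, DXXIX = 529, DLXVII = 567
335 + 529 = 864
864 - 567 = 297

CCXCVII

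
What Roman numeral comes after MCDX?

MCDX = 1410, so the next integer is 1410 + 1 = 1411

MCDXI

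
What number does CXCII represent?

CXCII: C=100, XC=90, I=1, I=1
100 + 90 + 1 + 1 = 192

192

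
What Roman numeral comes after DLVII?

DLVII = 557; next is 558

DLVIII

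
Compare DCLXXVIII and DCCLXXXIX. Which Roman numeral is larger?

DCLXXVIII = 678
DCCLXXXIX = 789
789 is larger

DCCLXXXIX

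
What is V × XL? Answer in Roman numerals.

V = 5
XL = 40
5 × 40 = 200

CC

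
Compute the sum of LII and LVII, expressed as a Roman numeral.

LII = 52
LVII = 57
52 + 57 = 109

CIX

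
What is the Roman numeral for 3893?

Convert 3893 to Roman numerals:
  3893 contains 3×1000 (MMM)
  893 contains 1×500 (D)
  393 contains 3×100 (CCC)
  93 contains 1×90 (XC)
  3 contains 3×1 (III)

MMMDCCCXCIII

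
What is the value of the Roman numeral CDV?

CDV: CD=400, V=5
400 + 5 = 405

405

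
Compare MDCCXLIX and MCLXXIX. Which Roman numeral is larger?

MDCCXLIX = 1749
MCLXXIX = 1179
1749 is larger

MDCCXLIX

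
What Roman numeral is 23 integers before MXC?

MXC = 1090
1090 - 23 = 1067

MLXVII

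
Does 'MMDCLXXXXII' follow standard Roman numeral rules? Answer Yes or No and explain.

'MMDCLXXXXII': More than 3 consecutive X's

No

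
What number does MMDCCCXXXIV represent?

MMDCCCXXXIV: M=1000, M=1000, D=500, C=100, C=100, C=100, X=10, X=10, X=10, IV=4
1000 + 1000 + 500 + 100 + 100 + 100 + 10 + 10 + 10 + 4 = 2834

2834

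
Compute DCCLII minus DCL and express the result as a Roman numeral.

DCCLII = 752
DCL = 650
752 - 650 = 102

CII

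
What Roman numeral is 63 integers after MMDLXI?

MMDLXI = 2561
2561 + 63 = 2624

MMDCXXIV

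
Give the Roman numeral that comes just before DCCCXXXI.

DCCCXXXI = 831, so the previous integer is 831 - 1 = 830

DCCCXXX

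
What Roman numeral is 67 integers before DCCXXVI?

DCCXXVI = 726
726 - 67 = 659

DCLIX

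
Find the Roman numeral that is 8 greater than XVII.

XVII = 17
17 + 8 = 25

XXV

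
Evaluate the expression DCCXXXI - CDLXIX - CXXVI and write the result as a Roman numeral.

DCCXXXI = 731, CDLXIX = 469, CXXVI = 126
731 - 469 = 262
262 - 126 = 136

CXXXVI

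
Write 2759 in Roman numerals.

Convert 2759 to Roman numerals:
  2759 contains 2×1000 (MM)
  759 contains 1×500 (D)
  259 contains 2×100 (CC)
  59 contains 1×50 (L)
  9 contains 1×9 (IX)

MMDCCLIX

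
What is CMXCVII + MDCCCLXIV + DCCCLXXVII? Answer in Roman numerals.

CMXCVII = 997, MDCCCLXIV = 1864, DCCCLXXVII = 877
997 + 1864 = 2861
2861 + 877 = 3738

MMMDCCXXXVIII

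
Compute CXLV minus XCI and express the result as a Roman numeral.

CXLV = 145
XCI = 91
145 - 91 = 54

LIV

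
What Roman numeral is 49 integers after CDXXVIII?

CDXXVIII = 428
428 + 49 = 477

CDLXXVII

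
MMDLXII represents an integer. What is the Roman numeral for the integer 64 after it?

MMDLXII = 2562
2562 + 64 = 2626

MMDCXXVI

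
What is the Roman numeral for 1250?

Convert 1250 to Roman numerals:
  1250 contains 1×1000 (M)
  250 contains 2×100 (CC)
  50 contains 1×50 (L)

MCCL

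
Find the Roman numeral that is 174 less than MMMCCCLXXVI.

MMMCCCLXXVI = 3376
3376 - 174 = 3202

MMMCCII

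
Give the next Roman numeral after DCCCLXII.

DCCCLXII = 862; next is 863

DCCCLXIII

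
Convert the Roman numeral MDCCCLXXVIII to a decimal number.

MDCCCLXXVIII: M=1000, D=500, C=100, C=100, C=100, L=50, X=10, X=10, V=5, I=1, I=1, I=1
1000 + 500 + 100 + 100 + 100 + 50 + 10 + 10 + 5 + 1 + 1 + 1 = 1878

1878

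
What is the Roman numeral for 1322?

Convert 1322 to Roman numerals:
  1322 contains 1×1000 (M)
  322 contains 3×100 (CCC)
  22 contains 2×10 (XX)
  2 contains 2×1 (II)

MCCCXXII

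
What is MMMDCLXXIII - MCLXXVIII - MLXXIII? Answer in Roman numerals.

MMMDCLXXIII = 3673, MCLXXVIII = 1178, MLXXIII = 1073
3673 - 1178 = 2495
2495 - 1073 = 1422

MCDXXII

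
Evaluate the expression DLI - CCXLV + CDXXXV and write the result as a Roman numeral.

DLI = 551, CCXLV = 245, CDXXXV = 435
551 - 245 = 306
306 + 435 = 741

DCCXLI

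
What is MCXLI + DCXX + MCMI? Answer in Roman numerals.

MCXLI = 1141, DCXX = 620, MCMI = 1901
1141 + 620 = 1761
1761 + 1901 = 3662

MMMDCLXII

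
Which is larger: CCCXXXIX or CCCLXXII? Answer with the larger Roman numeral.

CCCXXXIX = 339
CCCLXXII = 372
372 is larger

CCCLXXII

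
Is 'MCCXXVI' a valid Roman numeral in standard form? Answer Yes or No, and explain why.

'MCCXXVI': Check the rules: uses only the symbols I, V, X, L, C, D, M; no symbol is repeated more than three times in a row; V, L and D each appear at most once; no smaller symbol precedes a larger one (values never increase from left to right). Value: M (1000) + C (100) + C (100) + X (10) + X (10) + V (5) + I (1) = 1226. So it is a valid standard Roman numeral.

Yes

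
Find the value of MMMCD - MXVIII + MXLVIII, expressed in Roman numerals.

MMMCD = 3400, MXVIII = 1018, MXLVIII = 1048
3400 - 1018 = 2382
2382 + 1048 = 3430

MMMCDXXX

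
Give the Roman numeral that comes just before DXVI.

DXVI = 516; previous is 515

DXV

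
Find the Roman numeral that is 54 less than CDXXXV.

CDXXXV = 435
435 - 54 = 381

CCCLXXXI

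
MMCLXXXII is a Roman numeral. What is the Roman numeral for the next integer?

MMCLXXXII = 2182, so the next integer is 2182 + 1 = 2183

MMCLXXXIII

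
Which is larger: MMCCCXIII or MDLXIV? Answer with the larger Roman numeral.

MMCCCXIII = 2313
MDLXIV = 1564
2313 is larger

MMCCCXIII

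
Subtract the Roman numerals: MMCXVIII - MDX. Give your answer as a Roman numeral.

MMCXVIII = 2118
MDX = 1510
2118 - 1510 = 608

DCVIII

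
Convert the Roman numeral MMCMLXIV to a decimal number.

MMCMLXIV: M=1000, M=1000, CM=900, L=50, X=10, IV=4
1000 + 1000 + 900 + 50 + 10 + 4 = 2964

2964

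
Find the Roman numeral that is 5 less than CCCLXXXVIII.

CCCLXXXVIII = 388
388 - 5 = 383

CCCLXXXIII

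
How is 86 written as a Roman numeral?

Convert 86 to Roman numerals:
  86 contains 1×50 (L)
  36 contains 3×10 (XXX)
  6 contains 1×5 (V)
  1 contains 1×1 (I)

LXXXVI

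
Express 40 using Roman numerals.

Convert 40 to Roman numerals:
  40 contains 1×40 (XL)

XL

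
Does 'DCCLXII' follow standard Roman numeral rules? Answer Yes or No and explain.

'DCCLXII': Check the rules: uses only the symbols I, V, X, L, C, D, M; no symbol is repeated more than three times in a row; V, L and D each appear at most once; no smaller symbol precedes a larger one (values never increase from left to right). Value: D (500) + C (100) + C (100) + L (50) + X (10) + I (1) + I (1) = 762. So it is a valid standard Roman numeral.

Yes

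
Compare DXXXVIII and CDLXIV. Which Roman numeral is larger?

DXXXVIII = 538
CDLXIV = 464
538 is larger

DXXXVIII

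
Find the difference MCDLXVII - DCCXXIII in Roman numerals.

MCDLXVII = 1467
DCCXXIII = 723
1467 - 723 = 744

DCCXLIV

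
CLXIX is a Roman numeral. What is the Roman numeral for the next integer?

CLXIX = 169; next is 170

CLXX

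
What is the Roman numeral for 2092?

Convert 2092 to Roman numerals:
  2092 contains 2×1000 (MM)
  92 contains 1×90 (XC)
  2 contains 2×1 (II)

MMXCII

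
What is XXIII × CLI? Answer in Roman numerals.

XXIII = 23
CLI = 151
23 × 151 = 3473

MMMCDLXXIII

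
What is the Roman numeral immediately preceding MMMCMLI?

MMMCMLI = 3951, so the previous integer is 3951 - 1 = 3950

MMMCML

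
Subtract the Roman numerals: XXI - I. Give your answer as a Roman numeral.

XXI = 21
I = 1
21 - 1 = 20

XX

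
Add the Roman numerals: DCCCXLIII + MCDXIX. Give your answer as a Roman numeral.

DCCCXLIII = 843
MCDXIX = 1419
843 + 1419 = 2262

MMCCLXII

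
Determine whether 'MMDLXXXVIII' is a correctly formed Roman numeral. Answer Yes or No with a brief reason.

'MMDLXXXVIII': Check the rules: uses only the symbols I, V, X, L, C, D, M; no symbol is repeated more than three times in a row; V, L and D each appear at most once; no smaller symbol precedes a larger one (values never increase from left to right). Value: M (1000) + M (1000) + D (500) + L (50) + X (10) + X (10) + X (10) + V (5) + I (1) + I (1) + I (1) = 2588. So it is a valid standard Roman numeral.

Yes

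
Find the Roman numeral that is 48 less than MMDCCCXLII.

MMDCCCXLII = 2842
2842 - 48 = 2794

MMDCCXCIV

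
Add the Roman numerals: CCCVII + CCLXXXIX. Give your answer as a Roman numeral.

CCCVII = 307
CCLXXXIX = 289
307 + 289 = 596

DXCVI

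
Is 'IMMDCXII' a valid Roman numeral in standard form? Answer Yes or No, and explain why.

'IMMDCXII': Invalid subtractive combination: IM

No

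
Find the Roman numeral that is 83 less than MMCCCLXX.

MMCCCLXX = 2370
2370 - 83 = 2287

MMCCLXXXVII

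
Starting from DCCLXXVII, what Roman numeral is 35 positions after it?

DCCLXXVII = 777
777 + 35 = 812

DCCCXII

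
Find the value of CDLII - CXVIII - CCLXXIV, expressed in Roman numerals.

CDLII = 452, CXVIII = 118, CCLXXIV = 274
452 - 118 = 334
334 - 274 = 60

LX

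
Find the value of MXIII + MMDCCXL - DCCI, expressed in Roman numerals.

MXIII = 1013, MMDCCXL = 2740, DCCI = 701
1013 + 2740 = 3753
3753 - 701 = 3052

MMMLII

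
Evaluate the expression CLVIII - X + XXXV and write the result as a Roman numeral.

CLVIII = 158, X = 10, XXXV = 35
158 - 10 = 148
148 + 35 = 183

CLXXXIII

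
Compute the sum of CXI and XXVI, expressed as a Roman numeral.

CXI = 111
XXVI = 26
111 + 26 = 137

CXXXVII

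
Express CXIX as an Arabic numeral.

CXIX: C=100, X=10, IX=9
100 + 10 + 9 = 119

119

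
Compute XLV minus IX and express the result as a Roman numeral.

XLV = 45
IX = 9
45 - 9 = 36

XXXVI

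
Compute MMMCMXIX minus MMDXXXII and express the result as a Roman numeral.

MMMCMXIX = 3919
MMDXXXII = 2532
3919 - 2532 = 1387

MCCCLXXXVII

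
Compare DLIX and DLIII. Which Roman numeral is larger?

DLIX = 559
DLIII = 553
559 is larger

DLIX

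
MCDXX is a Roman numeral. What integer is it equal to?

MCDXX: M=1000, CD=400, X=10, X=10
1000 + 400 + 10 + 10 = 1420

1420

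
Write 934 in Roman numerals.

Convert 934 to Roman numerals:
  934 contains 1×900 (CM)
  34 contains 3×10 (XXX)
  4 contains 1×4 (IV)

CMXXXIV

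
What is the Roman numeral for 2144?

Convert 2144 to Roman numerals:
  2144 contains 2×1000 (MM)
  144 contains 1×100 (C)
  44 contains 1×40 (XL)
  4 contains 1×4 (IV)

MMCXLIV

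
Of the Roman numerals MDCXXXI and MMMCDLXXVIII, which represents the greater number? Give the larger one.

MDCXXXI = 1631
MMMCDLXXVIII = 3478
3478 is larger

MMMCDLXXVIII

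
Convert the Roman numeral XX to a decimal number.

XX: X=10, X=10
10 + 10 = 20

20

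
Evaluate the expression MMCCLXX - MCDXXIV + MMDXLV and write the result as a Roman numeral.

MMCCLXX = 2270, MCDXXIV = 1424, MMDXLV = 2545
2270 - 1424 = 846
846 + 2545 = 3391

MMMCCCXCI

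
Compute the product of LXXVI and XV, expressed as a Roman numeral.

LXXVI = 76
XV = 15
76 × 15 = 1140

MCXL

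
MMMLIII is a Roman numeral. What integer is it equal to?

MMMLIII: M=1000, M=1000, M=1000, L=50, I=1, I=1, I=1
1000 + 1000 + 1000 + 50 + 1 + 1 + 1 = 3053

3053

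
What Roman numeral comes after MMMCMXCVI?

MMMCMXCVI = 3996, so the next integer is 3996 + 1 = 3997

MMMCMXCVII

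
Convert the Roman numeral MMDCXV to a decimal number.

MMDCXV: M=1000, M=1000, D=500, C=100, X=10, V=5
1000 + 1000 + 500 + 100 + 10 + 5 = 2615

2615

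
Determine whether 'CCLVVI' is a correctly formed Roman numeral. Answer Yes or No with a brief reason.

'CCLVVI': V should not appear more than once

No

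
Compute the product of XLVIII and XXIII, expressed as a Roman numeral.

XLVIII = 48
XXIII = 23
48 × 23 = 1104

MCIV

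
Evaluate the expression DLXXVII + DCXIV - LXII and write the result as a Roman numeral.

DLXXVII = 577, DCXIV = 614, LXII = 62
577 + 614 = 1191
1191 - 62 = 1129

MCXXIX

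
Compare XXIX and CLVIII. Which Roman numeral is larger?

XXIX = 29
CLVIII = 158
158 is larger

CLVIII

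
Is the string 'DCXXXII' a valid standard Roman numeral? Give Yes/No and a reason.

'DCXXXII': Check the rules: uses only the symbols I, V, X, L, C, D, M; no symbol is repeated more than three times in a row; V, L and D each appear at most once; no smaller symbol precedes a larger one (values never increase from left to right). Value: D (500) + C (100) + X (10) + X (10) + X (10) + I (1) + I (1) = 632. So it is a valid standard Roman numeral.

Yes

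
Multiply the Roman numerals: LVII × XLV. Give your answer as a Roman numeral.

LVII = 57
XLV = 45
57 × 45 = 2565

MMDLXV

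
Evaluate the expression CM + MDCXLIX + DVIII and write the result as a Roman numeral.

CM = 900, MDCXLIX = 1649, DVIII = 508
900 + 1649 = 2549
2549 + 508 = 3057

MMMLVII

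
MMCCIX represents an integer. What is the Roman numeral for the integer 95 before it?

MMCCIX = 2209
2209 - 95 = 2114

MMCXIV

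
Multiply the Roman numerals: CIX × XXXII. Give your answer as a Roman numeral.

CIX = 109
XXXII = 32
109 × 32 = 3488

MMMCDLXXXVIII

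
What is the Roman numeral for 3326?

Convert 3326 to Roman numerals:
  3326 contains 3×1000 (MMM)
  326 contains 3×100 (CCC)
  26 contains 2×10 (XX)
  6 contains 1×5 (V)
  1 contains 1×1 (I)

MMMCCCXXVI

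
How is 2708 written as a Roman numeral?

Convert 2708 to Roman numerals:
  2708 contains 2×1000 (MM)
  708 contains 1×500 (D)
  208 contains 2×100 (CC)
  8 contains 1×5 (V)
  3 contains 3×1 (III)

MMDCCVIII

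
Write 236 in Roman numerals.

Convert 236 to Roman numerals:
  236 contains 2×100 (CC)
  36 contains 3×10 (XXX)
  6 contains 1×5 (V)
  1 contains 1×1 (I)

CCXXXVI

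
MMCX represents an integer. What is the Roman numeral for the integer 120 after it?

MMCX = 2110
2110 + 120 = 2230

MMCCXXX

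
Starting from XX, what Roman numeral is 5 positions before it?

XX = 20
20 - 5 = 15

XV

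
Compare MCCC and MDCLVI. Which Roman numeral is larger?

MCCC = 1300
MDCLVI = 1656
1656 is larger

MDCLVI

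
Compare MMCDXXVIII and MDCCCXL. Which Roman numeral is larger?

MMCDXXVIII = 2428
MDCCCXL = 1840
2428 is larger

MMCDXXVIII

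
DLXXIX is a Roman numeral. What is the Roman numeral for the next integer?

DLXXIX = 579, so the next integer is 579 + 1 = 580

DLXXX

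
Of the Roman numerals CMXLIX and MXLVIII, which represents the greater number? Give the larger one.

CMXLIX = 949
MXLVIII = 1048
1048 is larger

MXLVIII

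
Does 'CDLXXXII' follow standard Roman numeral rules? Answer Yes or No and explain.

'CDLXXXII': Check the rules: uses only the symbols I, V, X, L, C, D, M; no symbol is repeated more than three times in a row; V, L and D each appear at most once; the only place a smaller symbol precedes a larger one is the allowed subtractive pair CD, the symbol right after such a pair (if any) is smaller than the pair's first symbol, and otherwise the values never increase from left to right. Value: CD (400) + L (50) + X (10) + X (10) + X (10) + I (1) + I (1) = 482. So it is a valid standard Roman numeral.

Yes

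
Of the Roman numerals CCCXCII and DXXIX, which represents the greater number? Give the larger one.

CCCXCII = 392
DXXIX = 529
529 is larger

DXXIX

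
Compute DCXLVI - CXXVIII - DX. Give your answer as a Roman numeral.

DCXLVI = 646, CXXVIII = 128, DX = 510
646 - 128 = 518
518 - 510 = 8

VIII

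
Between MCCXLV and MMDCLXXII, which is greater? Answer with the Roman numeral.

MCCXLV = 1245
MMDCLXXII = 2672
2672 is larger

MMDCLXXII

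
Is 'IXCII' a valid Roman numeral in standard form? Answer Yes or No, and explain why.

'IXCII': I (position 1) comes before the larger symbol C (position 3) without being directly in front of it as a subtractive pair; apart from IV, IX, XL, XC, CD and CM, symbols must go from largest to smallest

No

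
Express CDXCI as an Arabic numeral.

CDXCI: CD=400, XC=90, I=1
400 + 90 + 1 = 491

491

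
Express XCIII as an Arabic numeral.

XCIII: XC=90, I=1, I=1, I=1
90 + 1 + 1 + 1 = 93

93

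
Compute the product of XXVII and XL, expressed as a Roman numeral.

XXVII = 27
XL = 40
27 × 40 = 1080

MLXXX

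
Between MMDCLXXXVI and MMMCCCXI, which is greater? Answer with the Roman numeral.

MMDCLXXXVI = 2686
MMMCCCXI = 3311
3311 is larger

MMMCCCXI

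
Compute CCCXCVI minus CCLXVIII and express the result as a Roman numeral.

CCCXCVI = 396
CCLXVIII = 268
396 - 268 = 128

CXXVIII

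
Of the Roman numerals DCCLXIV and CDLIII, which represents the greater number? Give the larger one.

DCCLXIV = 764
CDLIII = 453
764 is larger

DCCLXIV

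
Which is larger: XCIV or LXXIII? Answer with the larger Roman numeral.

XCIV = 94
LXXIII = 73
94 is larger

XCIV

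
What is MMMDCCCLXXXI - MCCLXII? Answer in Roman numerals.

MMMDCCCLXXXI = 3881
MCCLXII = 1262
3881 - 1262 = 2619

MMDCXIX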